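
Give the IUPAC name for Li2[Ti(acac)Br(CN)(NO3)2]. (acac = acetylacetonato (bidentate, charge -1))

lithium (acetylacetonato)bromocyanodinitratotitanate(III)

The 2 lithium counter-ions carry a total charge of +2, so each complex ion is 2−.
Ligand charges: 1×acetylacetonato (-1 each), 1×cyano (-1 each), 1×bromo (-1 each), 2×nitrato (-1 each); total -5. So Ti + (-5) = 2−, giving Ti = +3.
The complex ion is anionic, so titanium takes the -ate form titanate(III).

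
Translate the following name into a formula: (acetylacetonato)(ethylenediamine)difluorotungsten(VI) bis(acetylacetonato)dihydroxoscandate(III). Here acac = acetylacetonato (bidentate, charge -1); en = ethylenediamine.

[W(acac)(en)F2][Sc(acac)2(OH)2]3

Cation [W…]: ligand charges -3, W(VI) ⇒ ion charge 3+.
Anion [Sc…]: ligand charges -4, Sc(III) ⇒ ion charge 1−.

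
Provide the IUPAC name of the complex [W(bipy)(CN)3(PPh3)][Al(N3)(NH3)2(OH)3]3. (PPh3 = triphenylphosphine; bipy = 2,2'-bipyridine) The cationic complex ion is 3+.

The complex cation is given as 3+; its ligand charges sum to -3, so W = +6.
With 3 anions per cation, each anion must be 3/3 = 1−.
Anion: ligand charges sum to -4; for the ion to be 1−, Al = +3.

(2,2'-bipyridine)tricyano(triphenylphosphine)tungsten(VI) diammineazidotrihydroxoaluminate(III)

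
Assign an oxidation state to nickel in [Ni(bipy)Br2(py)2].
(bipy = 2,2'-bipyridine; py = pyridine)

No counter-ion: the bracketed complex is neutral.
Ligand charges: 1×bipy neutral; 2×Br = -2; 2×py neutral; sum -2.
Ni + (-2) = 0 ⇒ Ni is +2.

+2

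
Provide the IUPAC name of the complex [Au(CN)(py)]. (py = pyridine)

There is no counter-ion, so the complex is neutral overall.
Ligand charges: 1×cyano (-1 each), 1×pyridine (neutral); total -1. So Au + (-1) = 0, giving Au = +1.
Ligands are named alphabetically: cyano before pyridine.

cyano(pyridine)gold(I)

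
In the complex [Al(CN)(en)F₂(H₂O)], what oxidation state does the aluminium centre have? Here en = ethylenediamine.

No counter-ion: the bracketed complex is neutral.
Ligand charges: 1×H2O neutral; 2×F = -2; 1×en neutral; 1×CN = -1; sum -3.
Al + (-3) = 0 ⇒ Al is +3.

+3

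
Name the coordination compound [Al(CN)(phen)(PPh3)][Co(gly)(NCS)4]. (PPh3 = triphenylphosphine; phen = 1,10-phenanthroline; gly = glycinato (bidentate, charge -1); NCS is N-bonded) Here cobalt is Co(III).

Both ions are complex: the cation is named first with the plain metal name, the anion second with the -ate form; each ion's ligands are alphabetised independently.
Co is given as +3; the anion's ligand charges sum to -5, so the complex anion is 2−.
A 1:1 salt means the cation carries the equal and opposite charge, 2+.
Cation: ligand charges sum to -1; for the ion to be 2+, Al = +3.

cyano(1,10-phenanthroline)(triphenylphosphine)aluminium(III) (glycinato)tetraisothiocyanatocobaltate(III)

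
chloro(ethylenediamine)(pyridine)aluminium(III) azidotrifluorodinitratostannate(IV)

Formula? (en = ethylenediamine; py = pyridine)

Cation [Al…]: ligand charges -1, Al(III) ⇒ ion charge 2+.
Anion [Sn…]: ligand charges -6, Sn(IV) ⇒ ion charge 2−.
One 2+ cation balances one 2− anion.

[AlCl(en)(py)][SnF3(N3)(NO3)2]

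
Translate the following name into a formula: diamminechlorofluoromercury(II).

[HgClF(NH3)2]

Ligands: 1 fluoro (F, -1), 2 ammine (NH3, neutral), 1 chloro (Cl, -1). Ligand charge sum = -2.
With Hg in oxidation state +2, the complex ion is [Hg...].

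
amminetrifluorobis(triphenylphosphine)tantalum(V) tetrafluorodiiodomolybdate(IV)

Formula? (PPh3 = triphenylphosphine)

[TaF3(NH3)(PPh3)2][MoF4I2]

Cation [Ta…]: ligand charges -3, Ta(V) ⇒ ion charge 2+.
Anion [Mo…]: ligand charges -6, Mo(IV) ⇒ ion charge 2−.
One 2+ cation balances one 2− anion.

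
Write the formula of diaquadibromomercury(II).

[HgBr2(H2O)2]

Ligands: 2 aqua (H2O, neutral), 2 bromo (Br, -1). Ligand charge sum = -2.
With Hg in oxidation state +2, the complex ion is [Hg...].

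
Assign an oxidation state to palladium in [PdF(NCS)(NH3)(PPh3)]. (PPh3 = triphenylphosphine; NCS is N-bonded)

+2

No counter-ion: the bracketed complex is neutral.
Ligand charges: 1×PPh3 neutral; 1×NCS = -1; 1×NH3 neutral; 1×F = -1; sum -2.
Pd + (-2) = 0 ⇒ Pd is +2.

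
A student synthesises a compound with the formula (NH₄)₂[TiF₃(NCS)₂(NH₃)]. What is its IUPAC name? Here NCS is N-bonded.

The 2 ammonium counter-ions carry a total charge of +2, so each complex ion is 2−.
Ligand charges: 1×ammine (neutral), 3×fluoro (-1 each), 2×isothiocyanato (-1 each); total -5. So Ti + (-5) = 2−, giving Ti = +3.
The complex ion is anionic, so titanium takes the -ate form titanate(III).

ammonium amminetrifluorodiisothiocyanatotitanate(III)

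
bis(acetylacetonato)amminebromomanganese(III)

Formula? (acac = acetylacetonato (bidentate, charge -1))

[Mn(acac)2Br(NH3)]

Ligands: 2 acetylacetonato (acac, -1), 1 ammine (NH3, neutral), 1 bromo (Br, -1). Ligand charge sum = -3.
With Mn in oxidation state +3, the complex ion is [Mn...].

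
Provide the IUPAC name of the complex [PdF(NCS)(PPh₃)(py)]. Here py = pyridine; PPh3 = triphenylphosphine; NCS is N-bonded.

fluoroisothiocyanato(pyridine)(triphenylphosphine)palladium(II)

There is no counter-ion, so the complex is neutral overall.
Ligand charges: 1×pyridine (neutral), 1×triphenylphosphine (neutral), 1×isothiocyanato (-1 each), 1×fluoro (-1 each); total -2. So Pd + (-2) = 0, giving Pd = +2.
Ligands are named alphabetically: fluoro before isothiocyanato before pyridine before triphenylphosphine.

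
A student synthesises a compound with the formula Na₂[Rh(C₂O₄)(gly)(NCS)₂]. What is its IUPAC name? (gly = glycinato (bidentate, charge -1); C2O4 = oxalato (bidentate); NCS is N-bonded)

sodium (glycinato)diisothiocyanatooxalatorhodate(III)

The 2 sodium counter-ions carry a total charge of +2, so each complex ion is 2−.
Ligand charges: 1×glycinato (-1 each), 1×oxalato (-2 each), 2×isothiocyanato (-1 each); total -5. So Rh + (-5) = 2−, giving Rh = +3.
The complex ion is anionic, so rhodium takes the -ate form rhodate(III).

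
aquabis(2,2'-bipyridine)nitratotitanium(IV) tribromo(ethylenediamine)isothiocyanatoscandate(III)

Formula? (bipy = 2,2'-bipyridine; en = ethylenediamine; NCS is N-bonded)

Cation [Ti…]: ligand charges -1, Ti(IV) ⇒ ion charge 3+.
Anion [Sc…]: ligand charges -4, Sc(III) ⇒ ion charge 1−.
One 3+ cation requires 3 of the 1− anion.

[Ti(bipy)2(H2O)(NO3)][ScBr3(en)(NCS)]3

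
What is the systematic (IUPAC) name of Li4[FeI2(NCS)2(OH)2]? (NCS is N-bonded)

lithium dihydroxodiiododiisothiocyanatoferrate(II)

The 4 lithium counter-ions carry a total charge of +4, so each complex ion is 4−.
Ligand charges: 2×iodo (-1 each), 2×isothiocyanato (-1 each), 2×hydroxo (-1 each); total -6. So Fe + (-6) = 4−, giving Fe = +2.
Ligands are named alphabetically: hydroxo before iodo before isothiocyanato.
The complex ion is anionic, so iron takes the -ate form ferrate(II).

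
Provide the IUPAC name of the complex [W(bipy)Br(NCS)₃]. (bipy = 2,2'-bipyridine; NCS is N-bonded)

(2,2'-bipyridine)bromotriisothiocyanatotungsten(IV)

There is no counter-ion, so the complex is neutral overall.
Ligand charges: 1×2,2'-bipyridine (neutral), 3×isothiocyanato (-1 each), 1×bromo (-1 each); total -4. So W + (-4) = 0, giving W = +4.
Ligands are named alphabetically: bipyridine before bromo before isothiocyanato.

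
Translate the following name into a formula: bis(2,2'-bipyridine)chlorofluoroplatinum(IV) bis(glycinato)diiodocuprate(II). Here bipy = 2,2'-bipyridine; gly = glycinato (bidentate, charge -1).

[Pt(bipy)2ClF][Cu(gly)2I2]

Cation [Pt…]: ligand charges -2, Pt(IV) ⇒ ion charge 2+.
Anion [Cu…]: ligand charges -4, Cu(II) ⇒ ion charge 2−.
One 2+ cation balances one 2− anion.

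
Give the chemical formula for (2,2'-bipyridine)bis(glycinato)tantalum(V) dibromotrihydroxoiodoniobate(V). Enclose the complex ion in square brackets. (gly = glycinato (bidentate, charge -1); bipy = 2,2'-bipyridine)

[Ta(bipy)(gly)2][NbBr2I(OH)3]3

Cation [Ta…]: ligand charges -2, Ta(V) ⇒ ion charge 3+.
Anion [Nb…]: ligand charges -6, Nb(V) ⇒ ion charge 1−.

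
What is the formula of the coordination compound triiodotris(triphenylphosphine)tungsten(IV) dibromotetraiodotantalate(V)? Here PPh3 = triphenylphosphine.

Cation [W…]: ligand charges -3, W(IV) ⇒ ion charge 1+.
Anion [Ta…]: ligand charges -6, Ta(V) ⇒ ion charge 1−.

[WI3(PPh3)3][TaBr2I4]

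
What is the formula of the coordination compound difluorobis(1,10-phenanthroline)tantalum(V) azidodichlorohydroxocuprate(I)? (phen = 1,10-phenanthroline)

[TaF2(phen)2][CuCl2(N3)(OH)]

Cation [Ta…]: ligand charges -2, Ta(V) ⇒ ion charge 3+.
Anion [Cu…]: ligand charges -4, Cu(I) ⇒ ion charge 3−.
One 3+ cation balances one 3− anion.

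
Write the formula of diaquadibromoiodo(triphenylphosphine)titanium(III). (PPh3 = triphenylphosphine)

[TiBr2(H2O)2I(PPh3)]

Ligands: 1 iodo (I, -1), 1 triphenylphosphine (PPh3, neutral), 2 bromo (Br, -1), 2 aqua (H2O, neutral). Ligand charge sum = -3.
With Ti in oxidation state +3, the complex ion is [Ti...].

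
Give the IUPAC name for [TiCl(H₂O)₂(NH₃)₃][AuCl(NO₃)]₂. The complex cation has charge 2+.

triamminediaquachlorotitanium(III) chloronitratoaurate(I)

Both ions are complex: the cation is named first with the plain metal name, the anion second with the -ate form; each ion's ligands are alphabetised independently.
The complex cation is given as 2+; its ligand charges sum to -1, so Ti = +3.
With 2 anions per cation, each anion must be 2/2 = 1−.
Anion: ligand charges sum to -2; for the ion to be 1−, Au = +1.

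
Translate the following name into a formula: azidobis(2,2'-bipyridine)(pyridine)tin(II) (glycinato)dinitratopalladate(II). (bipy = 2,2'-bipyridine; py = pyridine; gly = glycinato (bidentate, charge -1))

Cation [Sn…]: ligand charges -1, Sn(II) ⇒ ion charge 1+.
Anion [Pd…]: ligand charges -3, Pd(II) ⇒ ion charge 1−.

[Sn(bipy)2(N3)(py)][Pd(gly)(NO3)2]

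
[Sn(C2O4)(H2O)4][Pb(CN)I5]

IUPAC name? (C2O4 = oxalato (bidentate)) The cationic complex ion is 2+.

tetraaquaoxalatotin(IV) cyanopentaiodoplumbate(IV)

The complex cation is given as 2+; its ligand charges sum to -2, so Sn = +4.
A 1:1 salt means the anion carries the equal and opposite charge, 2−.
Anion: ligand charges sum to -6; for the ion to be 2−, Pb = +4.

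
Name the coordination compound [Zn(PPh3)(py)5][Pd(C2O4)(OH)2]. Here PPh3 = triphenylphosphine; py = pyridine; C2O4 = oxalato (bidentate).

pentakis(pyridine)(triphenylphosphine)zinc(II) dihydroxooxalatopalladate(II)

Zinc is always +2 in its complexes; the cation's ligand charges sum to 0, so the complex cation is 2+.
A 1:1 salt means the anion carries the equal and opposite charge, 2−.
Anion: ligand charges sum to -4; for the ion to be 2−, Pd = +2.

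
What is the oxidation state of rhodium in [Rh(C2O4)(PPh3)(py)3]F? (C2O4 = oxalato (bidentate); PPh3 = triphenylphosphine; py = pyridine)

+3

1 fluoride outside the brackets (-1 each) → the complex ion is 1+.
Ligand charges: 1×C2O4 = -2; 1×PPh3 neutral; 3×py neutral; sum -2.
Rh + (-2) = 1+ ⇒ Rh is +3.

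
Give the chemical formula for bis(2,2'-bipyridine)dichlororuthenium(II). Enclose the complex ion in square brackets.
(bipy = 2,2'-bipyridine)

[Ru(bipy)2Cl2]

Ligands: 2 2,2'-bipyridine (bipy, neutral), 2 chloro (Cl, -1). Ligand charge sum = -2.
With Ru in oxidation state +2, the complex ion is [Ru...].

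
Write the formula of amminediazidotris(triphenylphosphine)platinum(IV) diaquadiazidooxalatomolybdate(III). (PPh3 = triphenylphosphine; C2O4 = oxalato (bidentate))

[Pt(N3)2(NH3)(PPh3)3][Mo(C2O4)(H2O)2(N3)2]2

Cation [Pt…]: ligand charges -2, Pt(IV) ⇒ ion charge 2+.
Anion [Mo…]: ligand charges -4, Mo(III) ⇒ ion charge 1−.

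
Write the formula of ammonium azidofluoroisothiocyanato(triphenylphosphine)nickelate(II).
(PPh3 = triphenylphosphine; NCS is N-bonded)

NH4[NiF(N3)(NCS)(PPh3)]

Ligands: 1 azido (N3, -1), 1 triphenylphosphine (PPh3, neutral), 1 fluoro (F, -1), 1 isothiocyanato (NCS, -1). Ligand charge sum = -3.
Charge balance with ammonium (+1) requires 1 complex ion per 1 ammonium.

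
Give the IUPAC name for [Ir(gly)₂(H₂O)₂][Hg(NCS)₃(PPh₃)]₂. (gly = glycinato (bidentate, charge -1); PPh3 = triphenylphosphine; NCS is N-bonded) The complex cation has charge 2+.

Both ions are complex: the cation is named first with the plain metal name, the anion second with the -ate form; each ion's ligands are alphabetised independently.
The complex cation is given as 2+; its ligand charges sum to -2, so Ir = +4.
With 2 anions per cation, each anion must be 2/2 = 1−.
Anion: ligand charges sum to -3; for the ion to be 1−, Hg = +2.

diaquabis(glycinato)iridium(IV) triisothiocyanato(triphenylphosphine)mercurate(II)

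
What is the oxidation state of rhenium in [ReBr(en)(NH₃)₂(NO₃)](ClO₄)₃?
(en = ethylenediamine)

+5

3 perchlorate outside the brackets (-1 each) → the complex ion is 3+.
Ligand charges: 1×en neutral; 2×NH3 neutral; 1×NO3 = -1; 1×Br = -1; sum -2.
Re + (-2) = 3+ ⇒ Re is +5.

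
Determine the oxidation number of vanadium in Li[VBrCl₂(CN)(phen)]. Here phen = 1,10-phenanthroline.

+3

1 lithium outside the brackets (+1 each) → the complex ion is 1−.
Ligand charges: 1×phen neutral; 1×Br = -1; 2×Cl = -2; 1×CN = -1; sum -4.
V + (-4) = 1− ⇒ V is +3.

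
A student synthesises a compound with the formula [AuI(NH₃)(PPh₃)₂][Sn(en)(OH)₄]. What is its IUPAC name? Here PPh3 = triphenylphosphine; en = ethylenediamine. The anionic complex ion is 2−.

ammineiodobis(triphenylphosphine)gold(III) (ethylenediamine)tetrahydroxostannate(II)

Both ions are complex: the cation is named first with the plain metal name, the anion second with the -ate form; each ion's ligands are alphabetised independently.
The complex anion is given as 2−; its ligand charges sum to -4, so Sn = +2.
A 1:1 salt means the cation carries the equal and opposite charge, 2+.
Cation: ligand charges sum to -1; for the ion to be 2+, Au = +3.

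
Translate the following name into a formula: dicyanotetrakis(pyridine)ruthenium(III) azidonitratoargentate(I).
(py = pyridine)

Cation [Ru…]: ligand charges -2, Ru(III) ⇒ ion charge 1+.
Anion [Ag…]: ligand charges -2, Ag(I) ⇒ ion charge 1−.
One 1+ cation balances one 1− anion.

[Ru(CN)2(py)4][Ag(N3)(NO3)]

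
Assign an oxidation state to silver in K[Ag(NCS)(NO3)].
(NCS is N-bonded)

1 potassium outside the brackets (+1 each) → the complex ion is 1−.
Ligand charges: 1×NCS = -1; 1×NO3 = -1; sum -2.
Ag + (-2) = 1− ⇒ Ag is +1.

+1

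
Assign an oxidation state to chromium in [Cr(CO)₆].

No counter-ion: the bracketed complex is neutral.
Ligand charges: 6×CO neutral; sum 0.
Cr + (0) = 0 ⇒ Cr is 0.

0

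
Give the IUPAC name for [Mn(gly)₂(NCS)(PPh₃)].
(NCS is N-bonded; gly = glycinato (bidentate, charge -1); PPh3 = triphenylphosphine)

bis(glycinato)isothiocyanato(triphenylphosphine)manganese(III)

There is no counter-ion, so the complex is neutral overall.
Ligand charges: 1×isothiocyanato (-1 each), 2×glycinato (-1 each), 1×triphenylphosphine (neutral); total -3. So Mn + (-3) = 0, giving Mn = +3.
Ligands are named alphabetically: glycinato before isothiocyanato before triphenylphosphine.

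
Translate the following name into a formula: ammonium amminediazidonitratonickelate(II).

Ligands: 2 azido (N3, -1), 1 nitrato (NO3, -1), 1 ammine (NH3, neutral). Ligand charge sum = -3.
Charge balance with ammonium (+1) requires 1 complex ion per 1 ammonium.

NH4[Ni(N3)2(NH3)(NO3)]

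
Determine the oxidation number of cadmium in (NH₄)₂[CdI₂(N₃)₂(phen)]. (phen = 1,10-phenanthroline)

2 ammonium outside the brackets (+1 each) → the complex ion is 2−.
Ligand charges: 2×N3 = -2; 1×phen neutral; 2×I = -2; sum -4.
Cd + (-4) = 2− ⇒ Cd is +2.

+2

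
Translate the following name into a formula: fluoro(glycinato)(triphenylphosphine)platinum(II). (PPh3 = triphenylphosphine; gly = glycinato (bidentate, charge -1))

[PtF(gly)(PPh3)]

Ligands: 1 fluoro (F, -1), 1 triphenylphosphine (PPh3, neutral), 1 glycinato (gly, -1). Ligand charge sum = -2.
With Pt in oxidation state +2, the complex ion is [Pt...].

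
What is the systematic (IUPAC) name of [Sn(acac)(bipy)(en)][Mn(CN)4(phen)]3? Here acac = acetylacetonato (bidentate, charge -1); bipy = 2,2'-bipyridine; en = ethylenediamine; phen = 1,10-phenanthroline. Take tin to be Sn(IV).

(acetylacetonato)(2,2'-bipyridine)(ethylenediamine)tin(IV) tetracyano(1,10-phenanthroline)manganate(III)

Sn is given as +4; the cation's ligand charges sum to -1, so the complex cation is 3+.
With 3 anions per cation, each anion must be 3/3 = 1−.
Anion: ligand charges sum to -4; for the ion to be 1−, Mn = +3.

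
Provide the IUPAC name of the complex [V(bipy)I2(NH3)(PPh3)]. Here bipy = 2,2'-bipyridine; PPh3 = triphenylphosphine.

There is no counter-ion, so the complex is neutral overall.
Ligand charges: 1×ammine (neutral), 1×2,2'-bipyridine (neutral), 2×iodo (-1 each), 1×triphenylphosphine (neutral); total -2. So V + (-2) = 0, giving V = +2.
Ligands are named alphabetically: ammine before bipyridine before iodo before triphenylphosphine.

ammine(2,2'-bipyridine)diiodo(triphenylphosphine)vanadium(II)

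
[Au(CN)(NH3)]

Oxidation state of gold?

+1

No counter-ion: the bracketed complex is neutral.
Ligand charges: 1×CN = -1; 1×NH3 neutral; sum -1.
Au + (-1) = 0 ⇒ Au is +1.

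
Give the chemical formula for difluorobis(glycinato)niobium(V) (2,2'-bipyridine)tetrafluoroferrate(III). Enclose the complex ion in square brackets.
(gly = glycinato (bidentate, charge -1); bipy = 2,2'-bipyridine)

Cation [Nb…]: ligand charges -4, Nb(V) ⇒ ion charge 1+.
Anion [Fe…]: ligand charges -4, Fe(III) ⇒ ion charge 1−.
One 1+ cation balances one 1− anion.

[NbF2(gly)2][Fe(bipy)F4]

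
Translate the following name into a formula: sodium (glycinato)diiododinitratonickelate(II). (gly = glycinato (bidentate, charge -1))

Ligands: 1 glycinato (gly, -1), 2 nitrato (NO3, -1), 2 iodo (I, -1). Ligand charge sum = -5.
Charge balance with sodium (+1) requires 1 complex ion per 3 sodium.

Na3[Ni(gly)I2(NO3)2]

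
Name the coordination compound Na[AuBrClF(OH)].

sodium bromochlorofluorohydroxoaurate(III)

The 1 sodium counter-ion carries a total charge of +1, so each complex ion is 1−.
Ligand charges: 1×chloro (-1 each), 1×bromo (-1 each), 1×hydroxo (-1 each), 1×fluoro (-1 each); total -4. So Au + (-4) = 1−, giving Au = +3.
The complex ion is anionic, so gold takes the -ate form aurate(III).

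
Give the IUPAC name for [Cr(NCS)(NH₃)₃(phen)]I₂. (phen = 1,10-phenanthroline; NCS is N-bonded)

The 2 iodide counter-ions carry a total charge of -2, so each complex ion is 2+.
Ligand charges: 1×1,10-phenanthroline (neutral), 3×ammine (neutral), 1×isothiocyanato (-1 each); total -1. So Cr + (-1) = 2+, giving Cr = +3.
Ligands are named alphabetically: ammine before isothiocyanato before phenanthroline.

triammineisothiocyanato(1,10-phenanthroline)chromium(III) iodide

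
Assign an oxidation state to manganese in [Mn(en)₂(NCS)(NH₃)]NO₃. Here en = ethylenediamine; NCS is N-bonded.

1 nitrate outside the brackets (-1 each) → the complex ion is 1+.
Ligand charges: 2×en neutral; 1×NCS = -1; 1×NH3 neutral; sum -1.
Mn + (-1) = 1+ ⇒ Mn is +2.

+2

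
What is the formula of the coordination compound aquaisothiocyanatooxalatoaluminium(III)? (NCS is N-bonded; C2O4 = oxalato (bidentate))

[Al(C2O4)(H2O)(NCS)]

Ligands: 1 isothiocyanato (NCS, -1), 1 oxalato (C2O4, -2), 1 aqua (H2O, neutral). Ligand charge sum = -3.
With Al in oxidation state +3, the complex ion is [Al...].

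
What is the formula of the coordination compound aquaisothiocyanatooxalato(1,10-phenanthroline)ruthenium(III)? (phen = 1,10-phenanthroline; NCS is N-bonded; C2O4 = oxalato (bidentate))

Ligands: 1 aqua (H2O, neutral), 1 1,10-phenanthroline (phen, neutral), 1 isothiocyanato (NCS, -1), 1 oxalato (C2O4, -2). Ligand charge sum = -3.
With Ru in oxidation state +3, the complex ion is [Ru...].

[Ru(C2O4)(H2O)(NCS)(phen)]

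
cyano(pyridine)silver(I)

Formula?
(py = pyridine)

Ligands: 1 cyano (CN, -1), 1 pyridine (py, neutral). Ligand charge sum = -1.
With Ag in oxidation state +1, the complex ion is [Ag...].

[Ag(CN)(py)]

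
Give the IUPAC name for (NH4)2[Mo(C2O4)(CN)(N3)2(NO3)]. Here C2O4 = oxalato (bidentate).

ammonium diazidocyanonitratooxalatomolybdate(IV)

The 2 ammonium counter-ions carry a total charge of +2, so each complex ion is 2−.
Ligand charges: 1×nitrato (-1 each), 1×cyano (-1 each), 1×oxalato (-2 each), 2×azido (-1 each); total -6. So Mo + (-6) = 2−, giving Mo = +4.
Ligands are named alphabetically: azido before cyano before nitrato before oxalato.
The complex ion is anionic, so molybdenum takes the -ate form molybdate(IV).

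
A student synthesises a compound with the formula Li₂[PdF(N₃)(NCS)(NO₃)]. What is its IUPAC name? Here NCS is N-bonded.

lithium azidofluoroisothiocyanatonitratopalladate(II)

The 2 lithium counter-ions carry a total charge of +2, so each complex ion is 2−.
Ligand charges: 1×fluoro (-1 each), 1×nitrato (-1 each), 1×azido (-1 each), 1×isothiocyanato (-1 each); total -4. So Pd + (-4) = 2−, giving Pd = +2.
The complex ion is anionic, so palladium takes the -ate form palladate(II).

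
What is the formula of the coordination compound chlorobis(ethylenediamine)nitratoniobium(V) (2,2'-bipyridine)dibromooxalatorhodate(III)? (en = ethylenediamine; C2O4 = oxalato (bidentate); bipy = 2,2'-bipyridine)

Cation [Nb…]: ligand charges -2, Nb(V) ⇒ ion charge 3+.
Anion [Rh…]: ligand charges -4, Rh(III) ⇒ ion charge 1−.

[NbCl(en)2(NO3)][Rh(bipy)Br2(C2O4)]3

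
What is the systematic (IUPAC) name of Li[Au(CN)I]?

lithium cyanoiodoaurate(I)

The 1 lithium counter-ion carries a total charge of +1, so each complex ion is 1−.
Ligand charges: 1×cyano (-1 each), 1×iodo (-1 each); total -2. So Au + (-2) = 1−, giving Au = +1.
The complex ion is anionic, so gold takes the -ate form aurate(I).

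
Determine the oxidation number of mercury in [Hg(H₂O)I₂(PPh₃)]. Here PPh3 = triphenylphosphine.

No counter-ion: the bracketed complex is neutral.
Ligand charges: 1×PPh3 neutral; 1×H2O neutral; 2×I = -2; sum -2.
Hg + (-2) = 0 ⇒ Hg is +2.

+2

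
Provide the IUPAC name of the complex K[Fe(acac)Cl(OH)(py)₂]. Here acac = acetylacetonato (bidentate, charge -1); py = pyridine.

The 1 potassium counter-ion carries a total charge of +1, so each complex ion is 1−.
Ligand charges: 1×acetylacetonato (-1 each), 1×chloro (-1 each), 2×pyridine (neutral), 1×hydroxo (-1 each); total -3. So Fe + (-3) = 1−, giving Fe = +2.
Ligands are named alphabetically: acetylacetonato before chloro before hydroxo before pyridine.
The complex ion is anionic, so iron takes the -ate form ferrate(II).

potassium (acetylacetonato)chlorohydroxobis(pyridine)ferrate(II)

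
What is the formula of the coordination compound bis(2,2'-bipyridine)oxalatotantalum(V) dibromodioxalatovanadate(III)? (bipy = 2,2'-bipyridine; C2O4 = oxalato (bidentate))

[Ta(bipy)2(C2O4)][VBr2(C2O4)2]

Cation [Ta…]: ligand charges -2, Ta(V) ⇒ ion charge 3+.
Anion [V…]: ligand charges -6, V(III) ⇒ ion charge 3−.
One 3+ cation balances one 3− anion.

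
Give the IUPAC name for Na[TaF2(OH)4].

sodium difluorotetrahydroxotantalate(V)

The 1 sodium counter-ion carries a total charge of +1, so each complex ion is 1−.
Ligand charges: 2×fluoro (-1 each), 4×hydroxo (-1 each); total -6. So Ta + (-6) = 1−, giving Ta = +5.
The complex ion is anionic, so tantalum takes the -ate form tantalate(V).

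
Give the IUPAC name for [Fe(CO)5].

pentacarbonyliron(0)

There is no counter-ion, so the complex is neutral overall.
Ligand charges: 5×carbonyl (neutral); total 0. So Fe + (0) = 0, giving Fe = 0.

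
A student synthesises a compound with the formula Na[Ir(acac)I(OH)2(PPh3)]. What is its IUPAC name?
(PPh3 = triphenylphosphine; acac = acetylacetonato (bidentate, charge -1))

The 1 sodium counter-ion carries a total charge of +1, so each complex ion is 1−.
Ligand charges: 1×triphenylphosphine (neutral), 1×iodo (-1 each), 1×acetylacetonato (-1 each), 2×hydroxo (-1 each); total -4. So Ir + (-4) = 1−, giving Ir = +3.
Ligands are named alphabetically: acetylacetonato before hydroxo before iodo before triphenylphosphine.
The complex ion is anionic, so iridium takes the -ate form iridate(III).

sodium (acetylacetonato)dihydroxoiodo(triphenylphosphine)iridate(III)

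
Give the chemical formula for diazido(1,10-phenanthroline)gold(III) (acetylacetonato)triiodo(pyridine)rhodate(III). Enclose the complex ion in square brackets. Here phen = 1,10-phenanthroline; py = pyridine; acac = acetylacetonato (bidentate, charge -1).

[Au(N3)2(phen)][Rh(acac)I3(py)]

Cation [Au…]: ligand charges -2, Au(III) ⇒ ion charge 1+.
Anion [Rh…]: ligand charges -4, Rh(III) ⇒ ion charge 1−.
One 1+ cation balances one 1− anion.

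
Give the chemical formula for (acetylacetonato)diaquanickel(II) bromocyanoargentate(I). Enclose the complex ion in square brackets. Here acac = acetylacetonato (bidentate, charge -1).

[Ni(acac)(H2O)2][AgBr(CN)]

Cation [Ni…]: ligand charges -1, Ni(II) ⇒ ion charge 1+.
Anion [Ag…]: ligand charges -2, Ag(I) ⇒ ion charge 1−.
One 1+ cation balances one 1− anion.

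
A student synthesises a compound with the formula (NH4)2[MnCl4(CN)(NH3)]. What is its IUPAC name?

The 2 ammonium counter-ions carry a total charge of +2, so each complex ion is 2−.
Ligand charges: 1×ammine (neutral), 1×cyano (-1 each), 4×chloro (-1 each); total -5. So Mn + (-5) = 2−, giving Mn = +3.
The complex ion is anionic, so manganese takes the -ate form manganate(III).

ammonium amminetetrachlorocyanomanganate(III)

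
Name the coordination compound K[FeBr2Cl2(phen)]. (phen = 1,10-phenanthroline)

potassium dibromodichloro(1,10-phenanthroline)ferrate(III)

The 1 potassium counter-ion carries a total charge of +1, so each complex ion is 1−.
Ligand charges: 1×1,10-phenanthroline (neutral), 2×chloro (-1 each), 2×bromo (-1 each); total -4. So Fe + (-4) = 1−, giving Fe = +3.
Ligands are named alphabetically: bromo before chloro before phenanthroline.
The complex ion is anionic, so iron takes the -ate form ferrate(III).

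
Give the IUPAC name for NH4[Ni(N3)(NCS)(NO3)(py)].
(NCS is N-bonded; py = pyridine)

ammonium azidoisothiocyanatonitrato(pyridine)nickelate(II)

The 1 ammonium counter-ion carries a total charge of +1, so each complex ion is 1−.
Ligand charges: 1×isothiocyanato (-1 each), 1×azido (-1 each), 1×nitrato (-1 each), 1×pyridine (neutral); total -3. So Ni + (-3) = 1−, giving Ni = +2.
The complex ion is anionic, so nickel takes the -ate form nickelate(II).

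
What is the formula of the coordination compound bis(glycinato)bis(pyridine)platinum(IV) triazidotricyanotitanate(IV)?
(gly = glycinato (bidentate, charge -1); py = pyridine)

Cation [Pt…]: ligand charges -2, Pt(IV) ⇒ ion charge 2+.
Anion [Ti…]: ligand charges -6, Ti(IV) ⇒ ion charge 2−.
One 2+ cation balances one 2− anion.

[Pt(gly)2(py)2][Ti(CN)3(N3)3]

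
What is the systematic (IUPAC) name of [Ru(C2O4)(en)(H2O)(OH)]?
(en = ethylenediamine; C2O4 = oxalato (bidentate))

There is no counter-ion, so the complex is neutral overall.
Ligand charges: 1×ethylenediamine (neutral), 1×hydroxo (-1 each), 1×oxalato (-2 each), 1×aqua (neutral); total -3. So Ru + (-3) = 0, giving Ru = +3.
Ligands are named alphabetically: aqua before ethylenediamine before hydroxo before oxalato.

aqua(ethylenediamine)hydroxooxalatoruthenium(III)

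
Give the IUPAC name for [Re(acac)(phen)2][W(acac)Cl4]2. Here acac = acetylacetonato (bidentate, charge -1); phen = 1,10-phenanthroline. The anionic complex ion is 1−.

(acetylacetonato)bis(1,10-phenanthroline)rhenium(III) (acetylacetonato)tetrachlorotungstate(IV)

Both ions are complex: the cation is named first with the plain metal name, the anion second with the -ate form; each ion's ligands are alphabetised independently.
The complex anion is given as 1−; its ligand charges sum to -5, so W = +4.
With 2 anions per cation, the cation must be 2×1 = 2+.
Cation: ligand charges sum to -1; for the ion to be 2+, Re = +3.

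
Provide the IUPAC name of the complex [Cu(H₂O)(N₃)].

There is no counter-ion, so the complex is neutral overall.
Ligand charges: 1×azido (-1 each), 1×aqua (neutral); total -1. So Cu + (-1) = 0, giving Cu = +1.
Ligands are named alphabetically: aqua before azido.

aquaazidocopper(I)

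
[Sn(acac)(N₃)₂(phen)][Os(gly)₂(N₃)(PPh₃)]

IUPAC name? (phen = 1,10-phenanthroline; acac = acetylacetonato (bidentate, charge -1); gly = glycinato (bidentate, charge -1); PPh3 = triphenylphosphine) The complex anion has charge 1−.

(acetylacetonato)diazido(1,10-phenanthroline)tin(IV) azidobis(glycinato)(triphenylphosphine)osmate(II)

Both ions are complex: the cation is named first with the plain metal name, the anion second with the -ate form; each ion's ligands are alphabetised independently.
The complex anion is given as 1−; its ligand charges sum to -3, so Os = +2.
A 1:1 salt means the cation carries the equal and opposite charge, 1+.
Cation: ligand charges sum to -3; for the ion to be 1+, Sn = +4.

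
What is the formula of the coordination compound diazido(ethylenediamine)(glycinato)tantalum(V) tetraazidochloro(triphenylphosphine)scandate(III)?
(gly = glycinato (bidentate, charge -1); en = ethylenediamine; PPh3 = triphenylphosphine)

[Ta(en)(gly)(N3)2][ScCl(N3)4(PPh3)]

Cation [Ta…]: ligand charges -3, Ta(V) ⇒ ion charge 2+.
Anion [Sc…]: ligand charges -5, Sc(III) ⇒ ion charge 2−.
One 2+ cation balances one 2− anion.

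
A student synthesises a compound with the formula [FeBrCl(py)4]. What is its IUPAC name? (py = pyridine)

There is no counter-ion, so the complex is neutral overall.
Ligand charges: 4×pyridine (neutral), 1×bromo (-1 each), 1×chloro (-1 each); total -2. So Fe + (-2) = 0, giving Fe = +2.
Ligands are named alphabetically: bromo before chloro before pyridine.

bromochlorotetrakis(pyridine)iron(II)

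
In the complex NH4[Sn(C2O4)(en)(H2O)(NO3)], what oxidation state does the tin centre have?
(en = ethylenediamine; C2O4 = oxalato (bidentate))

1 ammonium outside the brackets (+1 each) → the complex ion is 1−.
Ligand charges: 1×en neutral; 1×H2O neutral; 1×C2O4 = -2; 1×NO3 = -1; sum -3.
Sn + (-3) = 1− ⇒ Sn is +2.

+2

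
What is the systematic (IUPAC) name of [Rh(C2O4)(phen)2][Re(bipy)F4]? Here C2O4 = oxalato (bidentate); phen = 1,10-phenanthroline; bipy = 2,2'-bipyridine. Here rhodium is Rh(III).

Rh is given as +3; the cation's ligand charges sum to -2, so the complex cation is 1+.
A 1:1 salt means the anion carries the equal and opposite charge, 1−.
Anion: ligand charges sum to -4; for the ion to be 1−, Re = +3.

oxalatobis(1,10-phenanthroline)rhodium(III) (2,2'-bipyridine)tetrafluororhenate(III)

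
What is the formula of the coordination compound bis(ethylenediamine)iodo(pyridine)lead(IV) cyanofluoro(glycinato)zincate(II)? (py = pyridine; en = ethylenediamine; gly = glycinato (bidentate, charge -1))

Cation [Pb…]: ligand charges -1, Pb(IV) ⇒ ion charge 3+.
Anion [Zn…]: ligand charges -3, Zn(II) ⇒ ion charge 1−.
One 3+ cation requires 3 of the 1− anion.

[Pb(en)2I(py)][Zn(CN)F(gly)]3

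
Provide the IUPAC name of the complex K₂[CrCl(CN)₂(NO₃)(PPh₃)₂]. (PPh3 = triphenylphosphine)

potassium chlorodicyanonitratobis(triphenylphosphine)chromate(II)

The 2 potassium counter-ions carry a total charge of +2, so each complex ion is 2−.
Ligand charges: 1×nitrato (-1 each), 2×triphenylphosphine (neutral), 1×chloro (-1 each), 2×cyano (-1 each); total -4. So Cr + (-4) = 2−, giving Cr = +2.
The complex ion is anionic, so chromium takes the -ate form chromate(II).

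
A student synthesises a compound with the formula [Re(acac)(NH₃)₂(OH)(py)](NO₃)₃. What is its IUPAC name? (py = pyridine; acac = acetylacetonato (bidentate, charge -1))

(acetylacetonato)diamminehydroxo(pyridine)rhenium(V) nitrate

The 3 nitrate counter-ions carry a total charge of -3, so each complex ion is 3+.
Ligand charges: 1×pyridine (neutral), 1×hydroxo (-1 each), 2×ammine (neutral), 1×acetylacetonato (-1 each); total -2. So Re + (-2) = 3+, giving Re = +5.
Ligands are named alphabetically: acetylacetonato before ammine before hydroxo before pyridine.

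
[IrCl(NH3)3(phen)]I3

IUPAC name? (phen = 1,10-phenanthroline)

triamminechloro(1,10-phenanthroline)iridium(IV) iodide

The 3 iodide counter-ions carry a total charge of -3, so each complex ion is 3+.
Ligand charges: 1×chloro (-1 each), 3×ammine (neutral), 1×1,10-phenanthroline (neutral); total -1. So Ir + (-1) = 3+, giving Ir = +4.
Ligands are named alphabetically: ammine before chloro before phenanthroline.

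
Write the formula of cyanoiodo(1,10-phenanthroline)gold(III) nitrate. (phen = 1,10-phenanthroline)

[Au(CN)I(phen)]NO3

Ligands: 1 cyano (CN, -1), 1 iodo (I, -1), 1 1,10-phenanthroline (phen, neutral). Ligand charge sum = -2.
With Au in oxidation state +3, the complex ion is [Au...]^1+.
Charge balance with nitrate (-1) requires 1 complex ion per 1 nitrate.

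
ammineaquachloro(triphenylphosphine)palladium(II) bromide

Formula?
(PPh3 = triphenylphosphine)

[PdCl(H2O)(NH3)(PPh3)]Br

Ligands: 1 chloro (Cl, -1), 1 triphenylphosphine (PPh3, neutral), 1 ammine (NH3, neutral), 1 aqua (H2O, neutral). Ligand charge sum = -1.
Charge balance with bromide (-1) requires 1 complex ion per 1 bromide.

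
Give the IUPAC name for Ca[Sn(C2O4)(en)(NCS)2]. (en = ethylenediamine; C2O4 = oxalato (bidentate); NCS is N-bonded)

calcium (ethylenediamine)diisothiocyanatooxalatostannate(II)

The 1 calcium counter-ion carries a total charge of +2, so each complex ion is 2−.
Ligand charges: 1×ethylenediamine (neutral), 1×oxalato (-2 each), 2×isothiocyanato (-1 each); total -4. So Sn + (-4) = 2−, giving Sn = +2.
The complex ion is anionic, so tin takes the -ate form stannate(II).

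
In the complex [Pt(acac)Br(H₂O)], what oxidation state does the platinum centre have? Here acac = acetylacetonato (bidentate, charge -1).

+2

No counter-ion: the bracketed complex is neutral.
Ligand charges: 1×acac = -1; 1×H2O neutral; 1×Br = -1; sum -2.
Pt + (-2) = 0 ⇒ Pt is +2.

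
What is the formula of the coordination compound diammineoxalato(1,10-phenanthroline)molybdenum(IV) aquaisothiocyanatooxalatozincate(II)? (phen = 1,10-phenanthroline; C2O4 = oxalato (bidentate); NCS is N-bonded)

Cation [Mo…]: ligand charges -2, Mo(IV) ⇒ ion charge 2+.
Anion [Zn…]: ligand charges -3, Zn(II) ⇒ ion charge 1−.

[Mo(C2O4)(NH3)2(phen)][Zn(C2O4)(H2O)(NCS)]2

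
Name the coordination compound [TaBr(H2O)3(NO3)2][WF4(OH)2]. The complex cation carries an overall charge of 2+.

The complex cation is given as 2+; its ligand charges sum to -3, so Ta = +5.
A 1:1 salt means the anion carries the equal and opposite charge, 2−.
Anion: ligand charges sum to -6; for the ion to be 2−, W = +4.

triaquabromodinitratotantalum(V) tetrafluorodihydroxotungstate(IV)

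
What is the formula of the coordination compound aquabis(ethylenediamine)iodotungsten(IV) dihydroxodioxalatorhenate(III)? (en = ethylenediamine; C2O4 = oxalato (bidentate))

Cation [W…]: ligand charges -1, W(IV) ⇒ ion charge 3+.
Anion [Re…]: ligand charges -6, Re(III) ⇒ ion charge 3−.
One 3+ cation balances one 3− anion.

[W(en)2(H2O)I][Re(C2O4)2(OH)2]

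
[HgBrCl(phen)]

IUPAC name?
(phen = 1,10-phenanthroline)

There is no counter-ion, so the complex is neutral overall.
Ligand charges: 1×chloro (-1 each), 1×1,10-phenanthroline (neutral), 1×bromo (-1 each); total -2. So Hg + (-2) = 0, giving Hg = +2.
Ligands are named alphabetically: bromo before chloro before phenanthroline.

bromochloro(1,10-phenanthroline)mercury(II)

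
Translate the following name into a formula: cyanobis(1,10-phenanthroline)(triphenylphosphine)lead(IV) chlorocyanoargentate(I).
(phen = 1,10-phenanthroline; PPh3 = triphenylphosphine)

Cation [Pb…]: ligand charges -1, Pb(IV) ⇒ ion charge 3+.
Anion [Ag…]: ligand charges -2, Ag(I) ⇒ ion charge 1−.
One 3+ cation requires 3 of the 1− anion.

[Pb(CN)(phen)2(PPh3)][AgCl(CN)]3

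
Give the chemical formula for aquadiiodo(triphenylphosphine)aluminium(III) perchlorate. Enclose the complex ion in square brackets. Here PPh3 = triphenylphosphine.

Ligands: 2 iodo (I, -1), 1 triphenylphosphine (PPh3, neutral), 1 aqua (H2O, neutral). Ligand charge sum = -2.
Charge balance with perchlorate (-1) requires 1 complex ion per 1 perchlorate.

[Al(H2O)I2(PPh3)]ClO4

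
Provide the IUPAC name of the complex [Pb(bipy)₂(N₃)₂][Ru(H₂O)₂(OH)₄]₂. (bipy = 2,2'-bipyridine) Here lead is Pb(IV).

diazidobis(2,2'-bipyridine)lead(IV) diaquatetrahydroxoruthenate(III)

Both ions are complex: the cation is named first with the plain metal name, the anion second with the -ate form; each ion's ligands are alphabetised independently.
Pb is given as +4; the cation's ligand charges sum to -2, so the complex cation is 2+.
With 2 anions per cation, each anion must be 2/2 = 1−.
Anion: ligand charges sum to -4; for the ion to be 1−, Ru = +3.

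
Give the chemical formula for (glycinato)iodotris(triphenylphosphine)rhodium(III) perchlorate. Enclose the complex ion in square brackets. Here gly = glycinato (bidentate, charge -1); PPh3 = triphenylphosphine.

[Rh(gly)I(PPh3)3]ClO4

Ligands: 1 glycinato (gly, -1), 3 triphenylphosphine (PPh3, neutral), 1 iodo (I, -1). Ligand charge sum = -2.
With Rh in oxidation state +3, the complex ion is [Rh...]^1+.
Charge balance with perchlorate (-1) requires 1 complex ion per 1 perchlorate.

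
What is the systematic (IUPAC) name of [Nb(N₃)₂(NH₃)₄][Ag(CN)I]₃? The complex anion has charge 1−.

Both ions are complex: the cation is named first with the plain metal name, the anion second with the -ate form; each ion's ligands are alphabetised independently.
The complex anion is given as 1−; its ligand charges sum to -2, so Ag = +1.
With 3 anions per cation, the cation must be 3×1 = 3+.
Cation: ligand charges sum to -2; for the ion to be 3+, Nb = +5.

tetraamminediazidoniobium(V) cyanoiodoargentate(I)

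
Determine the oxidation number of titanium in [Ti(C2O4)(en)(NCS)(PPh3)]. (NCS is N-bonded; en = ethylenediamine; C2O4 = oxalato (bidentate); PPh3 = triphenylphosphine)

No counter-ion: the bracketed complex is neutral.
Ligand charges: 1×NCS = -1; 1×en neutral; 1×C2O4 = -2; 1×PPh3 neutral; sum -3.
Ti + (-3) = 0 ⇒ Ti is +3.

+3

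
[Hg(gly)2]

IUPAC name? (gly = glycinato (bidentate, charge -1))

There is no counter-ion, so the complex is neutral overall.
Ligand charges: 2×glycinato (-1 each); total -2. So Hg + (-2) = 0, giving Hg = +2.

bis(glycinato)mercury(II)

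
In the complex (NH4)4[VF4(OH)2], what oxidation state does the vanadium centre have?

4 ammonium outside the brackets (+1 each) → the complex ion is 4−.
Ligand charges: 2×OH = -2; 4×F = -4; sum -6.
V + (-6) = 4− ⇒ V is +2.

+2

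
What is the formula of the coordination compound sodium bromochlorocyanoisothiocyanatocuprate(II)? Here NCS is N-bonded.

Ligands: 1 bromo (Br, -1), 1 cyano (CN, -1), 1 isothiocyanato (NCS, -1), 1 chloro (Cl, -1). Ligand charge sum = -4.
Charge balance with sodium (+1) requires 1 complex ion per 2 sodium.

Na2[CuBrCl(CN)(NCS)]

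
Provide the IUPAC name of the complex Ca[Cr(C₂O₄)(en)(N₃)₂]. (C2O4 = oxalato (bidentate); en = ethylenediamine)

The 1 calcium counter-ion carries a total charge of +2, so each complex ion is 2−.
Ligand charges: 1×oxalato (-2 each), 1×ethylenediamine (neutral), 2×azido (-1 each); total -4. So Cr + (-4) = 2−, giving Cr = +2.
Ligands are named alphabetically: azido before ethylenediamine before oxalato.
The complex ion is anionic, so chromium takes the -ate form chromate(II).

calcium diazido(ethylenediamine)oxalatochromate(II)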